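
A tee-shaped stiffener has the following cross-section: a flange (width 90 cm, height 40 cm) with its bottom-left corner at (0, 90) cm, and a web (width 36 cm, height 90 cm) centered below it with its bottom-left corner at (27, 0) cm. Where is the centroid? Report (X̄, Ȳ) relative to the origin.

web: A = 36 × 90 = 3240.00, centroid at (45.00, 45.00).
flange: A = 90 × 40 = 3600.00, centroid at (45.00, 110.00).
ΣA = 6840.00 cm², ΣAX̄ = 307800.00 cm³, ΣAȲ = 541800.00 cm³.
X̄ = 307800.00/6840.00 = 45.00 cm; Ȳ = 541800.00/6840.00 = 79.21 cm.

X̄ = 45.00 cm, Ȳ = 79.21 cm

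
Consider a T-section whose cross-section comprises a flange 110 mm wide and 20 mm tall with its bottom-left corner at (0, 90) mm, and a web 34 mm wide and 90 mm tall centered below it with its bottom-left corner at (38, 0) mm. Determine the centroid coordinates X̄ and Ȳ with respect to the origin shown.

Part | A | x̄ᵢ | ȳᵢ | A·x̄ᵢ | A·ȳᵢ
web | 3060.00 | 55.00 | 45.00 | 168300.00 | 137700.00
flange | 2200.00 | 55.00 | 100.00 | 121000.00 | 220000.00
Σ | 5260.00 |  |  | 289300.00 | 357700.00
X̄ = 289300.00 / 5260.00 = 55.00 mm
Ȳ = 357700.00 / 5260.00 = 68.00 mm

X̄ = 55.00 mm, Ȳ = 68.00 mm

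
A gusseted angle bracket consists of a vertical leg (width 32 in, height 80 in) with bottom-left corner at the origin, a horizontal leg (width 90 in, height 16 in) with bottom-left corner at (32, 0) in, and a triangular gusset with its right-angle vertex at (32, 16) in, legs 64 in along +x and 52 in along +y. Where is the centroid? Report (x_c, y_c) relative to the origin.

x_c = 42.48 in, y_c = 29.91 in

vertical leg: A = 32 × 80 = 2560.00, centroid at (16.00, 40.00).
horizontal leg: A = 90 × 16 = 1440.00, centroid at (77.00, 8.00).
gusset: A = ½·64·52 = 1664.00, centroid at (53.33, 33.33).
ΣA = 5664.00 in², ΣAx_c = 240586.67 in³, ΣAy_c = 169386.67 in³.
x_c = 240586.67/5664.00 = 42.48 in; y_c = 169386.67/5664.00 = 29.91 in.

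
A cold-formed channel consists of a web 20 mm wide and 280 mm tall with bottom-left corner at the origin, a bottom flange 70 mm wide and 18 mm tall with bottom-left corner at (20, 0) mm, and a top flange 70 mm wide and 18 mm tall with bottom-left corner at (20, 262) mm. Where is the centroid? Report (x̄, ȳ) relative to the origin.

x̄ = 23.97 mm, ȳ = 140.00 mm

web: A = 20 × 280 = 5600.00, centroid at (10.00, 140.00).
bottom flange: A = 70 × 18 = 1260.00, centroid at (55.00, 9.00).
top flange: A = 70 × 18 = 1260.00, centroid at (55.00, 271.00).
ΣA = 8120.00 mm²
ΣAx̄ = (5600.00)(10.00) + (1260.00)(55.00) + (1260.00)(55.00) = 194600.00 mm³
ΣAȳ = (5600.00)(140.00) + (1260.00)(9.00) + (1260.00)(271.00) = 1136800.00 mm³
x̄ = 194600.00 / 8120.00 = 23.97 mm
ȳ = 1136800.00 / 8120.00 = 140.00 mm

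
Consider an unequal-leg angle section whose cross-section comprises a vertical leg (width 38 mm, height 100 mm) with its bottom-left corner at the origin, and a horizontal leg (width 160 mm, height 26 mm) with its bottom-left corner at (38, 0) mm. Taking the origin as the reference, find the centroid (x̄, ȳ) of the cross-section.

vertical leg: A = 38 × 100 = 3800.00, centroid at (19.00, 50.00).
horizontal leg: A = 160 × 26 = 4160.00, centroid at (118.00, 13.00).
ΣA = 7960.00 mm², ΣAx̄ = 563080.00 mm³, ΣAȳ = 244080.00 mm³.
x̄ = 563080.00/7960.00 = 70.74 mm; ȳ = 244080.00/7960.00 = 30.66 mm.

x̄ = 70.74 mm, ȳ = 30.66 mm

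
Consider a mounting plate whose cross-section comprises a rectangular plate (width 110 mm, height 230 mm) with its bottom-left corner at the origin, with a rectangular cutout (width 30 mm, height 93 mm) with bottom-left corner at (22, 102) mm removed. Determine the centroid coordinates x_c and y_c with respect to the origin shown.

plate: A = 110 × 230 = 25300.00, centroid at (55.00, 115.00).
hole: A = −(30 × 93) = -2790.00, centroid at (37.00, 148.50).
ΣA = 22510.00 mm², ΣAx_c = 1288270.00 mm³, ΣAy_c = 2495185.00 mm³.
x_c = 1288270.00/22510.00 = 57.23 mm; y_c = 2495185.00/22510.00 = 110.85 mm.

x_c = 57.23 mm, y_c = 110.85 mm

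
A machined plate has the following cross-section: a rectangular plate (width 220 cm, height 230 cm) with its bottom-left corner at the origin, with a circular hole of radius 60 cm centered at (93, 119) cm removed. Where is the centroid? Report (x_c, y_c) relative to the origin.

Part | A | x̄ᵢ | ȳᵢ | A·x̄ᵢ | A·ȳᵢ
plate | 50600.00 | 110.00 | 115.00 | 5566000.00 | 5819000.00
hole | -11309.73 | 93.00 | 119.00 | -1051805.22 | -1345858.29
Σ | 39290.27 |  |  | 4514194.78 | 4473141.71
x_c = 4514194.78 / 39290.27 = 114.89 cm
y_c = 4473141.71 / 39290.27 = 113.85 cm

x_c = 114.89 cm, y_c = 113.85 cm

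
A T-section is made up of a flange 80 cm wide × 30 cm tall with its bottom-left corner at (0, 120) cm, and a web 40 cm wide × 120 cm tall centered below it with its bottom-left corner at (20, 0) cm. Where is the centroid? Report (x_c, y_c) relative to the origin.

web: A = 40 × 120 = 4800.00, centroid at (40.00, 60.00).
flange: A = 80 × 30 = 2400.00, centroid at (40.00, 135.00).
ΣA = 7200.00 cm²
ΣAx_c = (4800.00)(40.00) + (2400.00)(40.00) = 288000.00 cm³
ΣAy_c = (4800.00)(60.00) + (2400.00)(135.00) = 612000.00 cm³
x_c = 288000.00 / 7200.00 = 40.00 cm
y_c = 612000.00 / 7200.00 = 85.00 cm

x_c = 40.00 cm, y_c = 85.00 cm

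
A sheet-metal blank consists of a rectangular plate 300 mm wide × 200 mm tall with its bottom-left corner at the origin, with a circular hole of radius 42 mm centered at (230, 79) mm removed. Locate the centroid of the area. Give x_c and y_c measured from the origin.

Part | A | x̄ᵢ | ȳᵢ | A·x̄ᵢ | A·ȳᵢ
plate | 60000.00 | 150.00 | 100.00 | 9000000.00 | 6000000.00
hole | -5541.77 | 230.00 | 79.00 | -1274606.97 | -437799.79
Σ | 54458.23 |  |  | 7725393.03 | 5562200.21
x_c = 7725393.03 / 54458.23 = 141.86 mm
y_c = 5562200.21 / 54458.23 = 102.14 mm

x_c = 141.86 mm, y_c = 102.14 mm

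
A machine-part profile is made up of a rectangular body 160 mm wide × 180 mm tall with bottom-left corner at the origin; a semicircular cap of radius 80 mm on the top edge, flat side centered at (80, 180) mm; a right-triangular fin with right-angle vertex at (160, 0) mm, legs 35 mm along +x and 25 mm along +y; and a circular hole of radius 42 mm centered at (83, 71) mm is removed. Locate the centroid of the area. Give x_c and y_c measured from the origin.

x_c = 80.70 mm, y_c = 128.98 mm

rectangular body: A = 160 × 180 = 28800.00, centroid at (80.00, 90.00).
semicircular top: A = ½π·80² = 10053.10, centroid at (80.00, 213.95).
triangular fin: A = ½·35·25 = 437.50, centroid at (171.67, 8.33).
hole: A = −π·42² = -5541.77, centroid at (83.00, 71.00).
ΣA = 33748.83 mm², ΣAx_c = 2723385.02 mm³, ΣAy_c = 4353070.90 mm³.
x_c = 2723385.02/33748.83 = 80.70 mm; y_c = 4353070.90/33748.83 = 128.98 mm.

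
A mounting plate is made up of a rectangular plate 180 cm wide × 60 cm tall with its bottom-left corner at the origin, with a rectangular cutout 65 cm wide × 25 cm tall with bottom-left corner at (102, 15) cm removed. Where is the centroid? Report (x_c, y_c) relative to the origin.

plate: A = 180 × 60 = 10800.00, centroid at (90.00, 30.00).
hole: A = −(65 × 25) = -1625.00, centroid at (134.50, 27.50).
ΣA = 9175.00 cm²
ΣAx_c = (10800.00)(90.00) + (-1625.00)(134.50) = 753437.50 cm³
ΣAy_c = (10800.00)(30.00) + (-1625.00)(27.50) = 279312.50 cm³
x_c = 753437.50 / 9175.00 = 82.12 cm
y_c = 279312.50 / 9175.00 = 30.44 cm

x_c = 82.12 cm, y_c = 30.44 cm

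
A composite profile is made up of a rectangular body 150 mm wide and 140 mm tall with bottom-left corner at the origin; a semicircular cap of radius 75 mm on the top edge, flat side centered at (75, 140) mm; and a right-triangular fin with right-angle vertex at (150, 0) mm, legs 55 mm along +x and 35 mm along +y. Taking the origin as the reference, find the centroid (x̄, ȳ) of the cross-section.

x̄ = 77.92 mm, ȳ = 97.39 mm

rectangular body: A = 150 × 140 = 21000.00, centroid at (75.00, 70.00).
semicircular top: A = ½π·75² = 8835.73, centroid at (75.00, 171.83).
triangular fin: A = ½·55·35 = 962.50, centroid at (168.33, 11.67).
ΣA = 30798.23 mm²
ΣAx̄ = (21000.00)(75.00) + (8835.73)(75.00) + (962.50)(168.33) = 2399700.53 mm³
ΣAȳ = (21000.00)(70.00) + (8835.73)(171.83) + (962.50)(11.67) = 2999481.27 mm³
x̄ = 2399700.53 / 30798.23 = 77.92 mm
ȳ = 2999481.27 / 30798.23 = 97.39 mm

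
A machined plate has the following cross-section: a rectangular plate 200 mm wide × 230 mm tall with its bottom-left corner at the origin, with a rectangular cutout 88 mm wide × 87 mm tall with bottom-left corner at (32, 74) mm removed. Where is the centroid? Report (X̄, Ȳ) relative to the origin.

plate: A = 200 × 230 = 46000.00, centroid at (100.00, 115.00).
hole: A = −(88 × 87) = -7656.00, centroid at (76.00, 117.50).
ΣA = 38344.00 mm²
ΣAX̄ = (46000.00)(100.00) + (-7656.00)(76.00) = 4018144.00 mm³
ΣAȲ = (46000.00)(115.00) + (-7656.00)(117.50) = 4390420.00 mm³
X̄ = 4018144.00 / 38344.00 = 104.79 mm
Ȳ = 4390420.00 / 38344.00 = 114.50 mm

X̄ = 104.79 mm, Ȳ = 114.50 mm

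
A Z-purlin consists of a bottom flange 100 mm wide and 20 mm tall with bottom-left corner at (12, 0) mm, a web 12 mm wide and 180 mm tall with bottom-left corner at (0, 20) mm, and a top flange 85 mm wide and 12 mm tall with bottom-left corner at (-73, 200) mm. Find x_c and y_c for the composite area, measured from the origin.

bottom flange: A = 100 × 20 = 2000.00, centroid at (62.00, 10.00).
web: A = 12 × 180 = 2160.00, centroid at (6.00, 110.00).
top flange: A = 85 × 12 = 1020.00, centroid at (-30.50, 206.00).
ΣA = 5180.00 mm², ΣAx_c = 105850.00 mm³, ΣAy_c = 467720.00 mm³.
x_c = 105850.00/5180.00 = 20.43 mm; y_c = 467720.00/5180.00 = 90.29 mm.

x_c = 20.43 mm, y_c = 90.29 mm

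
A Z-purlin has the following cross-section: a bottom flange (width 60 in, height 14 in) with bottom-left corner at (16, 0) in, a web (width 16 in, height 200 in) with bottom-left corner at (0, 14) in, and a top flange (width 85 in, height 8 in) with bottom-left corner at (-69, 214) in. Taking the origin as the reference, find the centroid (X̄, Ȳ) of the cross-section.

bottom flange: A = 60 × 14 = 840.00, centroid at (46.00, 7.00).
web: A = 16 × 200 = 3200.00, centroid at (8.00, 114.00).
top flange: A = 85 × 8 = 680.00, centroid at (-26.50, 218.00).
ΣA = 4720.00 in²
ΣAX̄ = (840.00)(46.00) + (3200.00)(8.00) + (680.00)(-26.50) = 46220.00 in³
ΣAȲ = (840.00)(7.00) + (3200.00)(114.00) + (680.00)(218.00) = 518920.00 in³
X̄ = 46220.00 / 4720.00 = 9.79 in
Ȳ = 518920.00 / 4720.00 = 109.94 in

X̄ = 9.79 in, Ȳ = 109.94 in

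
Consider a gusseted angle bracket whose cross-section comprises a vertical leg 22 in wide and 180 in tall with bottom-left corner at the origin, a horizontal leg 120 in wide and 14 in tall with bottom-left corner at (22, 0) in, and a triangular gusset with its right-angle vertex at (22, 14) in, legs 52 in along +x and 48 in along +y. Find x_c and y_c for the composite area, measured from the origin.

vertical leg: A = 22 × 180 = 3960.00, centroid at (11.00, 90.00).
horizontal leg: A = 120 × 14 = 1680.00, centroid at (82.00, 7.00).
gusset: A = ½·52·48 = 1248.00, centroid at (39.33, 30.00).
ΣA = 6888.00 in²
ΣAx_c = (3960.00)(11.00) + (1680.00)(82.00) + (1248.00)(39.33) = 230408.00 in³
ΣAy_c = (3960.00)(90.00) + (1680.00)(7.00) + (1248.00)(30.00) = 405600.00 in³
x_c = 230408.00 / 6888.00 = 33.45 in
y_c = 405600.00 / 6888.00 = 58.89 in

x_c = 33.45 in, y_c = 58.89 in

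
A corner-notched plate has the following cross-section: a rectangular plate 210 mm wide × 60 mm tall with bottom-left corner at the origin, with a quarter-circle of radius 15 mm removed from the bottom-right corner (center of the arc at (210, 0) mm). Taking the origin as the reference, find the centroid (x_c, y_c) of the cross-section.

Part | A | x̄ᵢ | ȳᵢ | A·x̄ᵢ | A·ȳᵢ
plate | 12600.00 | 105.00 | 30.00 | 1323000.00 | 378000.00
removed quarter-circle | -176.71 | 203.63 | 6.37 | -35985.06 | -1125.00
Σ | 12423.29 |  |  | 1287014.94 | 376875.00
x_c = 1287014.94 / 12423.29 = 103.60 mm
y_c = 376875.00 / 12423.29 = 30.34 mm

x_c = 103.60 mm, y_c = 30.34 mm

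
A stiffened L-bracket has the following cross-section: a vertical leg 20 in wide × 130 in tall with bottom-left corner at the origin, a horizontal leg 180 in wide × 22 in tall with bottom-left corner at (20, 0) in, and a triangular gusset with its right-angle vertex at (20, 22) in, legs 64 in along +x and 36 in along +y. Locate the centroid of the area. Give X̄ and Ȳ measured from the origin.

X̄ = 66.03 in, Ȳ = 32.64 in

vertical leg: A = 20 × 130 = 2600.00, centroid at (10.00, 65.00).
horizontal leg: A = 180 × 22 = 3960.00, centroid at (110.00, 11.00).
gusset: A = ½·64·36 = 1152.00, centroid at (41.33, 34.00).
ΣA = 7712.00 in²
ΣAX̄ = (2600.00)(10.00) + (3960.00)(110.00) + (1152.00)(41.33) = 509216.00 in³
ΣAȲ = (2600.00)(65.00) + (3960.00)(11.00) + (1152.00)(34.00) = 251728.00 in³
X̄ = 509216.00 / 7712.00 = 66.03 in
Ȳ = 251728.00 / 7712.00 = 32.64 in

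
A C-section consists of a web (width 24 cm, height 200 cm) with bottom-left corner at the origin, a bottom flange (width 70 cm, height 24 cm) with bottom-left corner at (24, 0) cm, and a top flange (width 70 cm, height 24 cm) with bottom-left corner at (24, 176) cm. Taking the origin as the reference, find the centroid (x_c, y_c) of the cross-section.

web: A = 24 × 200 = 4800.00, centroid at (12.00, 100.00).
bottom flange: A = 70 × 24 = 1680.00, centroid at (59.00, 12.00).
top flange: A = 70 × 24 = 1680.00, centroid at (59.00, 188.00).
ΣA = 8160.00 cm², ΣAx_c = 255840.00 cm³, ΣAy_c = 816000.00 cm³.
x_c = 255840.00/8160.00 = 31.35 cm; y_c = 816000.00/8160.00 = 100.00 cm.

x_c = 31.35 cm, y_c = 100.00 cm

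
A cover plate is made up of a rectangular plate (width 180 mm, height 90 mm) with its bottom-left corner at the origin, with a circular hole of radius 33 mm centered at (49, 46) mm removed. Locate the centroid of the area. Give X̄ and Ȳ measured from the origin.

X̄ = 100.98 mm, Ȳ = 44.73 mm

plate: A = 180 × 90 = 16200.00, centroid at (90.00, 45.00).
hole: A = −π·33² = -3421.19, centroid at (49.00, 46.00).
ΣA = 12778.81 mm²
ΣAX̄ = (16200.00)(90.00) + (-3421.19)(49.00) = 1290361.47 mm³
ΣAȲ = (16200.00)(45.00) + (-3421.19)(46.00) = 571625.06 mm³
X̄ = 1290361.47 / 12778.81 = 100.98 mm
Ȳ = 571625.06 / 12778.81 = 44.73 mm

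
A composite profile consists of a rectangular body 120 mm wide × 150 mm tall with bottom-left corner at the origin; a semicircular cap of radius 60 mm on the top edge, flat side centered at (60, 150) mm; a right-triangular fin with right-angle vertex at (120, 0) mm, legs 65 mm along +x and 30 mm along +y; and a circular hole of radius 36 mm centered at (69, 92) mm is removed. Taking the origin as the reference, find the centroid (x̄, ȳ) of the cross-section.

rectangular body: A = 120 × 150 = 18000.00, centroid at (60.00, 75.00).
semicircular top: A = ½π·60² = 5654.87, centroid at (60.00, 175.46).
triangular fin: A = ½·65·30 = 975.00, centroid at (141.67, 10.00).
hole: A = −π·36² = -4071.50, centroid at (69.00, 92.00).
ΣA = 20558.36 mm², ΣAx̄ = 1276483.23 mm³, ΣAȳ = 1977401.64 mm³.
x̄ = 1276483.23/20558.36 = 62.09 mm; ȳ = 1977401.64/20558.36 = 96.18 mm.

x̄ = 62.09 mm, ȳ = 96.18 mm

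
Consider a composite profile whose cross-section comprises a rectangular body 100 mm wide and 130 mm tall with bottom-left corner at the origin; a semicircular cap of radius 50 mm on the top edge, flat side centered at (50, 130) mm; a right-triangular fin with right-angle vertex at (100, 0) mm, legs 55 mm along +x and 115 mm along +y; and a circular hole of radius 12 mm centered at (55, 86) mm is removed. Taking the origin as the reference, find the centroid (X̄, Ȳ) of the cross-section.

X̄ = 60.89 mm, Ȳ = 77.46 mm

rectangular body: A = 100 × 130 = 13000.00, centroid at (50.00, 65.00).
semicircular top: A = ½π·50² = 3926.99, centroid at (50.00, 151.22).
triangular fin: A = ½·55·115 = 3162.50, centroid at (118.33, 38.33).
hole: A = −π·12² = -452.39, centroid at (55.00, 86.00).
ΣA = 19637.10 mm², ΣAX̄ = 1195697.29 mm³, ΣAȲ = 1521165.82 mm³.
X̄ = 1195697.29/19637.10 = 60.89 mm; Ȳ = 1521165.82/19637.10 = 77.46 mm.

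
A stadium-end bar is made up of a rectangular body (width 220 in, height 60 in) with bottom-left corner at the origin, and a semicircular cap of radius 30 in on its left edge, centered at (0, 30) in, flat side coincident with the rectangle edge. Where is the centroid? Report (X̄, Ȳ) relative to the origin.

X̄ = 98.13 in, Ȳ = 30.00 in

Part | A | x̄ᵢ | ȳᵢ | A·x̄ᵢ | A·ȳᵢ
rectangular body | 13200.00 | 110.00 | 30.00 | 1452000.00 | 396000.00
semicircular end | 1413.72 | -12.73 | 30.00 | -18000.00 | 42411.50
Σ | 14613.72 |  |  | 1434000.00 | 438411.50
X̄ = 1434000.00 / 14613.72 = 98.13 in
Ȳ = 438411.50 / 14613.72 = 30.00 in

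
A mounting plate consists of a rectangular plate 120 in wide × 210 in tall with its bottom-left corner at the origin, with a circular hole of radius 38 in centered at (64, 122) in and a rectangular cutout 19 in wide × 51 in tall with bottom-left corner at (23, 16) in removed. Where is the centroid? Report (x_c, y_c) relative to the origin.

plate: A = 120 × 210 = 25200.00, centroid at (60.00, 105.00).
hole 1: A = −π·38² = -4536.46, centroid at (64.00, 122.00).
hole 2: A = −(19 × 51) = -969.00, centroid at (32.50, 41.50).
ΣA = 19694.54 in²
ΣAx_c = (25200.00)(60.00) + (-4536.46)(64.00) + (-969.00)(32.50) = 1190174.07 in³
ΣAy_c = (25200.00)(105.00) + (-4536.46)(122.00) + (-969.00)(41.50) = 2052338.41 in³
x_c = 1190174.07 / 19694.54 = 60.43 in
y_c = 2052338.41 / 19694.54 = 104.21 in

x_c = 60.43 in, y_c = 104.21 in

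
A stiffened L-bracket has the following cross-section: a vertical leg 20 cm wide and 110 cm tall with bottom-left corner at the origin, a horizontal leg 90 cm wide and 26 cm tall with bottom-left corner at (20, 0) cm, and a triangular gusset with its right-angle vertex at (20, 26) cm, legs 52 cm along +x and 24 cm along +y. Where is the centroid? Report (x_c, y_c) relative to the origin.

x_c = 38.23 cm, y_c = 33.43 cm

Part | A | x̄ᵢ | ȳᵢ | A·x̄ᵢ | A·ȳᵢ
vertical leg | 2200.00 | 10.00 | 55.00 | 22000.00 | 121000.00
horizontal leg | 2340.00 | 65.00 | 13.00 | 152100.00 | 30420.00
gusset | 624.00 | 37.33 | 34.00 | 23296.00 | 21216.00
Σ | 5164.00 |  |  | 197396.00 | 172636.00
x_c = 197396.00 / 5164.00 = 38.23 cm
y_c = 172636.00 / 5164.00 = 33.43 cm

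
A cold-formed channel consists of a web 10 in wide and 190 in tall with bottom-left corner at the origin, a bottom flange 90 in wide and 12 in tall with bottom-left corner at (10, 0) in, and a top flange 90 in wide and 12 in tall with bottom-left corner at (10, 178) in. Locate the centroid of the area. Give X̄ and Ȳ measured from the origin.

web: A = 10 × 190 = 1900.00, centroid at (5.00, 95.00).
bottom flange: A = 90 × 12 = 1080.00, centroid at (55.00, 6.00).
top flange: A = 90 × 12 = 1080.00, centroid at (55.00, 184.00).
ΣA = 4060.00 in², ΣAX̄ = 128300.00 in³, ΣAȲ = 385700.00 in³.
X̄ = 128300.00/4060.00 = 31.60 in; Ȳ = 385700.00/4060.00 = 95.00 in.

X̄ = 31.60 in, Ȳ = 95.00 in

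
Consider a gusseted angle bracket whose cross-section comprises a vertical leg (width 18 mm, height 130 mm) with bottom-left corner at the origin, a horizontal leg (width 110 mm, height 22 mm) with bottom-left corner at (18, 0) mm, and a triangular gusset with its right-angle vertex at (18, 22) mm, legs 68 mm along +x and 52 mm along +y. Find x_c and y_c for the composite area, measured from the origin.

x_c = 41.30 mm, y_c = 38.03 mm

vertical leg: A = 18 × 130 = 2340.00, centroid at (9.00, 65.00).
horizontal leg: A = 110 × 22 = 2420.00, centroid at (73.00, 11.00).
gusset: A = ½·68·52 = 1768.00, centroid at (40.67, 39.33).
ΣA = 6528.00 mm², ΣAx_c = 269618.67 mm³, ΣAy_c = 248261.33 mm³.
x_c = 269618.67/6528.00 = 41.30 mm; y_c = 248261.33/6528.00 = 38.03 mm.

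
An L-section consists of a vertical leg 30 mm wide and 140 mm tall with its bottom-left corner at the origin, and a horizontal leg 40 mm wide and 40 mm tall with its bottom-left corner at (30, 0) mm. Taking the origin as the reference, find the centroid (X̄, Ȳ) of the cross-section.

Part | A | x̄ᵢ | ȳᵢ | A·x̄ᵢ | A·ȳᵢ
vertical leg | 4200.00 | 15.00 | 70.00 | 63000.00 | 294000.00
horizontal leg | 1600.00 | 50.00 | 20.00 | 80000.00 | 32000.00
Σ | 5800.00 |  |  | 143000.00 | 326000.00
X̄ = 143000.00 / 5800.00 = 24.66 mm
Ȳ = 326000.00 / 5800.00 = 56.21 mm

X̄ = 24.66 mm, Ȳ = 56.21 mm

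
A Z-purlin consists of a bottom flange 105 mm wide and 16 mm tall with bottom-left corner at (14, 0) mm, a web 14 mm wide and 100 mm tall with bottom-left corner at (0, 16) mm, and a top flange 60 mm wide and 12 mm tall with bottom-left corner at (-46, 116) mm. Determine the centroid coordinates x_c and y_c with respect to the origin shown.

bottom flange: A = 105 × 16 = 1680.00, centroid at (66.50, 8.00).
web: A = 14 × 100 = 1400.00, centroid at (7.00, 66.00).
top flange: A = 60 × 12 = 720.00, centroid at (-16.00, 122.00).
ΣA = 3800.00 mm²
ΣAx_c = (1680.00)(66.50) + (1400.00)(7.00) + (720.00)(-16.00) = 110000.00 mm³
ΣAy_c = (1680.00)(8.00) + (1400.00)(66.00) + (720.00)(122.00) = 193680.00 mm³
x_c = 110000.00 / 3800.00 = 28.95 mm
y_c = 193680.00 / 3800.00 = 50.97 mm

x_c = 28.95 mm, y_c = 50.97 mm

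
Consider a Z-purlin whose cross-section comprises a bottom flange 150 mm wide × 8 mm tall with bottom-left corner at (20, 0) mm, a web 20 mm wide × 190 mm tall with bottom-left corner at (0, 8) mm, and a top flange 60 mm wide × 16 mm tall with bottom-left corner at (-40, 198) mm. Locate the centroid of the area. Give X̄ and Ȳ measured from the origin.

bottom flange: A = 150 × 8 = 1200.00, centroid at (95.00, 4.00).
web: A = 20 × 190 = 3800.00, centroid at (10.00, 103.00).
top flange: A = 60 × 16 = 960.00, centroid at (-10.00, 206.00).
ΣA = 5960.00 mm², ΣAX̄ = 142400.00 mm³, ΣAȲ = 593960.00 mm³.
X̄ = 142400.00/5960.00 = 23.89 mm; Ȳ = 593960.00/5960.00 = 99.66 mm.

X̄ = 23.89 mm, Ȳ = 99.66 mm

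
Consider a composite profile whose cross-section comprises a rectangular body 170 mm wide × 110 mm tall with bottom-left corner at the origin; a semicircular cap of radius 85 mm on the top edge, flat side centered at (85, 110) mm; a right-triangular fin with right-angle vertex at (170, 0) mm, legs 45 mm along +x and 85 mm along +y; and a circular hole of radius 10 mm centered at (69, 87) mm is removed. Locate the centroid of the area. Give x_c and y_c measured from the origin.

rectangular body: A = 170 × 110 = 18700.00, centroid at (85.00, 55.00).
semicircular top: A = ½π·85² = 11349.00, centroid at (85.00, 146.08).
triangular fin: A = ½·45·85 = 1912.50, centroid at (185.00, 28.33).
hole: A = −π·10² = -314.16, centroid at (69.00, 87.00).
ΣA = 31647.34 mm², ΣAx_c = 2886300.80 mm³, ΣAy_c = 2713162.69 mm³.
x_c = 2886300.80/31647.34 = 91.20 mm; y_c = 2713162.69/31647.34 = 85.73 mm.

x_c = 91.20 mm, y_c = 85.73 mm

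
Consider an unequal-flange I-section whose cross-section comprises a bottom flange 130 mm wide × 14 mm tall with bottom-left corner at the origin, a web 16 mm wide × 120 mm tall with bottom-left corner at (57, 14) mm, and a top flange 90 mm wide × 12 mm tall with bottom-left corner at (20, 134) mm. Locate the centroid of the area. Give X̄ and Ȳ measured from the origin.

X̄ = 65.00 mm, Ȳ = 63.49 mm

Part | A | x̄ᵢ | ȳᵢ | A·x̄ᵢ | A·ȳᵢ
bottom flange | 1820.00 | 65.00 | 7.00 | 118300.00 | 12740.00
web | 1920.00 | 65.00 | 74.00 | 124800.00 | 142080.00
top flange | 1080.00 | 65.00 | 140.00 | 70200.00 | 151200.00
Σ | 4820.00 |  |  | 313300.00 | 306020.00
X̄ = 313300.00 / 4820.00 = 65.00 mm
Ȳ = 306020.00 / 4820.00 = 63.49 mm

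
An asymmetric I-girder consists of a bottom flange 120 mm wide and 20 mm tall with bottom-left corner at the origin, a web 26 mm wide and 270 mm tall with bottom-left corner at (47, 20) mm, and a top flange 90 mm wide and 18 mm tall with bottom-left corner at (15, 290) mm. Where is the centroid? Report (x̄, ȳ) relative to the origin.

x̄ = 60.00 mm, ȳ = 144.61 mm

bottom flange: A = 120 × 20 = 2400.00, centroid at (60.00, 10.00).
web: A = 26 × 270 = 7020.00, centroid at (60.00, 155.00).
top flange: A = 90 × 18 = 1620.00, centroid at (60.00, 299.00).
ΣA = 11040.00 mm²
ΣAx̄ = (2400.00)(60.00) + (7020.00)(60.00) + (1620.00)(60.00) = 662400.00 mm³
ΣAȳ = (2400.00)(10.00) + (7020.00)(155.00) + (1620.00)(299.00) = 1596480.00 mm³
x̄ = 662400.00 / 11040.00 = 60.00 mm
ȳ = 1596480.00 / 11040.00 = 144.61 mm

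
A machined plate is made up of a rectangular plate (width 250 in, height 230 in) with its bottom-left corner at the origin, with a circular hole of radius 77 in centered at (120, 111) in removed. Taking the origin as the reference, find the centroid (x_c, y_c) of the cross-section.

plate: A = 250 × 230 = 57500.00, centroid at (125.00, 115.00).
hole: A = −π·77² = -18626.50, centroid at (120.00, 111.00).
ΣA = 38873.50 in², ΣAx_c = 4952319.66 in³, ΣAy_c = 4544958.18 in³.
x_c = 4952319.66/38873.50 = 127.40 in; y_c = 4544958.18/38873.50 = 116.92 in.

x_c = 127.40 in, y_c = 116.92 in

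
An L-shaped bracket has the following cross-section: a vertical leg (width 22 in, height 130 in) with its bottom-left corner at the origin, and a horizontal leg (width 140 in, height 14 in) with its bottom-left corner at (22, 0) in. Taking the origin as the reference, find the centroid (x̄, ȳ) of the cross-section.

x̄ = 43.94 in, ȳ = 41.41 in

vertical leg: A = 22 × 130 = 2860.00, centroid at (11.00, 65.00).
horizontal leg: A = 140 × 14 = 1960.00, centroid at (92.00, 7.00).
ΣA = 4820.00 in², ΣAx̄ = 211780.00 in³, ΣAȳ = 199620.00 in³.
x̄ = 211780.00/4820.00 = 43.94 in; ȳ = 199620.00/4820.00 = 41.41 in.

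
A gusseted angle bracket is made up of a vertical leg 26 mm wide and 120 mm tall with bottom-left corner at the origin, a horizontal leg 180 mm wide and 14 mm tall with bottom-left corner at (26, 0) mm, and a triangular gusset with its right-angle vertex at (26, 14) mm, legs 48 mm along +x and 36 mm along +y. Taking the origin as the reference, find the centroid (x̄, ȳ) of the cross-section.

x̄ = 56.76 mm, ȳ = 34.95 mm

vertical leg: A = 26 × 120 = 3120.00, centroid at (13.00, 60.00).
horizontal leg: A = 180 × 14 = 2520.00, centroid at (116.00, 7.00).
gusset: A = ½·48·36 = 864.00, centroid at (42.00, 26.00).
ΣA = 6504.00 mm²
ΣAx̄ = (3120.00)(13.00) + (2520.00)(116.00) + (864.00)(42.00) = 369168.00 mm³
ΣAȳ = (3120.00)(60.00) + (2520.00)(7.00) + (864.00)(26.00) = 227304.00 mm³
x̄ = 369168.00 / 6504.00 = 56.76 mm
ȳ = 227304.00 / 6504.00 = 34.95 mm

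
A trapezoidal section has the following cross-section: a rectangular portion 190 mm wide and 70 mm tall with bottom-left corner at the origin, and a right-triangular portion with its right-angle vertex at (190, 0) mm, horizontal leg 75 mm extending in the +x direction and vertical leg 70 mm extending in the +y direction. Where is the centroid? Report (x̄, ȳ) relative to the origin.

Part | A | x̄ᵢ | ȳᵢ | A·x̄ᵢ | A·ȳᵢ
rectangular portion | 13300.00 | 95.00 | 35.00 | 1263500.00 | 465500.00
triangular portion | 2625.00 | 215.00 | 23.33 | 564375.00 | 61250.00
Σ | 15925.00 |  |  | 1827875.00 | 526750.00
x̄ = 1827875.00 / 15925.00 = 114.78 mm
ȳ = 526750.00 / 15925.00 = 33.08 mm

x̄ = 114.78 mm, ȳ = 33.08 mm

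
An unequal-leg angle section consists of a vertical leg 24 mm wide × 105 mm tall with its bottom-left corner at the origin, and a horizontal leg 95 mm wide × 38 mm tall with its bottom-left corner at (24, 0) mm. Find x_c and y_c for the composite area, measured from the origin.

x_c = 47.04 mm, y_c = 32.77 mm

vertical leg: A = 24 × 105 = 2520.00, centroid at (12.00, 52.50).
horizontal leg: A = 95 × 38 = 3610.00, centroid at (71.50, 19.00).
ΣA = 6130.00 mm²
ΣAx_c = (2520.00)(12.00) + (3610.00)(71.50) = 288355.00 mm³
ΣAy_c = (2520.00)(52.50) + (3610.00)(19.00) = 200890.00 mm³
x_c = 288355.00 / 6130.00 = 47.04 mm
y_c = 200890.00 / 6130.00 = 32.77 mm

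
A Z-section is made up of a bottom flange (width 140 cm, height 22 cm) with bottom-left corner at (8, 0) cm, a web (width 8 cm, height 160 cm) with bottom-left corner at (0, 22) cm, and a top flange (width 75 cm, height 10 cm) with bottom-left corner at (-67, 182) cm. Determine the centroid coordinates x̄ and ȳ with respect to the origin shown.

bottom flange: A = 140 × 22 = 3080.00, centroid at (78.00, 11.00).
web: A = 8 × 160 = 1280.00, centroid at (4.00, 102.00).
top flange: A = 75 × 10 = 750.00, centroid at (-29.50, 187.00).
ΣA = 5110.00 cm²
ΣAx̄ = (3080.00)(78.00) + (1280.00)(4.00) + (750.00)(-29.50) = 223235.00 cm³
ΣAȳ = (3080.00)(11.00) + (1280.00)(102.00) + (750.00)(187.00) = 304690.00 cm³
x̄ = 223235.00 / 5110.00 = 43.69 cm
ȳ = 304690.00 / 5110.00 = 59.63 cm

x̄ = 43.69 cm, ȳ = 59.63 cm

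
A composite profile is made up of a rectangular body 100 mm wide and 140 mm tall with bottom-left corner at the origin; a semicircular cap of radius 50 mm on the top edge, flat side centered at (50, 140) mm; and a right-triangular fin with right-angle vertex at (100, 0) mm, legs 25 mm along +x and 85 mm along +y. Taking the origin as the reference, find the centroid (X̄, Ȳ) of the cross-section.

X̄ = 53.26 mm, Ȳ = 86.53 mm

rectangular body: A = 100 × 140 = 14000.00, centroid at (50.00, 70.00).
semicircular top: A = ½π·50² = 3926.99, centroid at (50.00, 161.22).
triangular fin: A = ½·25·85 = 1062.50, centroid at (108.33, 28.33).
ΣA = 18989.49 mm², ΣAX̄ = 1011453.71 mm³, ΣAȲ = 1643216.21 mm³.
X̄ = 1011453.71/18989.49 = 53.26 mm; Ȳ = 1643216.21/18989.49 = 86.53 mm.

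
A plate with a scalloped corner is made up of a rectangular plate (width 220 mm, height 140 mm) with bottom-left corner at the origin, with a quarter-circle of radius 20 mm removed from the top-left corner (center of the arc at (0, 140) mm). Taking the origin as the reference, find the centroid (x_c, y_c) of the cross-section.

plate: A = 220 × 140 = 30800.00, centroid at (110.00, 70.00).
removed quarter-circle: A = −¼π·20² = -314.16, centroid at (8.49, 131.51).
ΣA = 30485.84 mm²
ΣAx_c = (30800.00)(110.00) + (-314.16)(8.49) = 3385333.33 mm³
ΣAy_c = (30800.00)(70.00) + (-314.16)(131.51) = 2114684.37 mm³
x_c = 3385333.33 / 30485.84 = 111.05 mm
y_c = 2114684.37 / 30485.84 = 69.37 mm

x_c = 111.05 mm, y_c = 69.37 mm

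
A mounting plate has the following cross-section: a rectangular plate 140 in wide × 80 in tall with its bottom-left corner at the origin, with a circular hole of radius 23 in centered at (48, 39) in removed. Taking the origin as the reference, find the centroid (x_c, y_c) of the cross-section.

Part | A | x̄ᵢ | ȳᵢ | A·x̄ᵢ | A·ȳᵢ
plate | 11200.00 | 70.00 | 40.00 | 784000.00 | 448000.00
hole | -1661.90 | 48.00 | 39.00 | -79771.32 | -64814.20
Σ | 9538.10 |  |  | 704228.68 | 383185.80
x_c = 704228.68 / 9538.10 = 73.83 in
y_c = 383185.80 / 9538.10 = 40.17 in

x_c = 73.83 in, y_c = 40.17 in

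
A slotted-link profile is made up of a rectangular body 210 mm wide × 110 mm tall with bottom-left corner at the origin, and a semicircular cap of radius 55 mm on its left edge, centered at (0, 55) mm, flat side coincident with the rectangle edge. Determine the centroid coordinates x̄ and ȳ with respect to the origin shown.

x̄ = 83.10 mm, ȳ = 55.00 mm

rectangular body: A = 210 × 110 = 23100.00, centroid at (105.00, 55.00).
semicircular end: A = ½π·55² = 4751.66, centroid at (-23.34, 55.00).
ΣA = 27851.66 mm²
ΣAx̄ = (23100.00)(105.00) + (4751.66)(-23.34) = 2314583.33 mm³
ΣAȳ = (23100.00)(55.00) + (4751.66)(55.00) = 1531841.24 mm³
x̄ = 2314583.33 / 27851.66 = 83.10 mm
ȳ = 1531841.24 / 27851.66 = 55.00 mm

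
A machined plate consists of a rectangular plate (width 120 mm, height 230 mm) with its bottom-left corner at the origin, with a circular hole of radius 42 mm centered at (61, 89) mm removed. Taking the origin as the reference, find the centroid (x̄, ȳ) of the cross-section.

x̄ = 59.75 mm, ȳ = 121.53 mm

Part | A | x̄ᵢ | ȳᵢ | A·x̄ᵢ | A·ȳᵢ
plate | 27600.00 | 60.00 | 115.00 | 1656000.00 | 3174000.00
hole | -5541.77 | 61.00 | 89.00 | -338047.94 | -493217.48
Σ | 22058.23 |  |  | 1317952.06 | 2680782.52
x̄ = 1317952.06 / 22058.23 = 59.75 mm
ȳ = 2680782.52 / 22058.23 = 121.53 mm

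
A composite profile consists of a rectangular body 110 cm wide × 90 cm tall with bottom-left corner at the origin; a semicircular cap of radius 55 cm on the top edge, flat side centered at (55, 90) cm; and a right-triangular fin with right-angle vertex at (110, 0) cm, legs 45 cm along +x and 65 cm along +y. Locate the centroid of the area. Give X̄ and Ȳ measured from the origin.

Part | A | x̄ᵢ | ȳᵢ | A·x̄ᵢ | A·ȳᵢ
rectangular body | 9900.00 | 55.00 | 45.00 | 544500.00 | 445500.00
semicircular top | 4751.66 | 55.00 | 113.34 | 261341.24 | 538565.97
triangular fin | 1462.50 | 125.00 | 21.67 | 182812.50 | 31687.50
Σ | 16114.16 |  |  | 988653.74 | 1015753.47
X̄ = 988653.74 / 16114.16 = 61.35 cm
Ȳ = 1015753.47 / 16114.16 = 63.03 cm

X̄ = 61.35 cm, Ȳ = 63.03 cm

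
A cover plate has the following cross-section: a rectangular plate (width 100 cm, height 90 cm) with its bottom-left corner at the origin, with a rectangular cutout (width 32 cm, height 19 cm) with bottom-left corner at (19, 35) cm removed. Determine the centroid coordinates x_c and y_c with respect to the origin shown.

plate: A = 100 × 90 = 9000.00, centroid at (50.00, 45.00).
hole: A = −(32 × 19) = -608.00, centroid at (35.00, 44.50).
ΣA = 8392.00 cm², ΣAx_c = 428720.00 cm³, ΣAy_c = 377944.00 cm³.
x_c = 428720.00/8392.00 = 51.09 cm; y_c = 377944.00/8392.00 = 45.04 cm.

x_c = 51.09 cm, y_c = 45.04 cm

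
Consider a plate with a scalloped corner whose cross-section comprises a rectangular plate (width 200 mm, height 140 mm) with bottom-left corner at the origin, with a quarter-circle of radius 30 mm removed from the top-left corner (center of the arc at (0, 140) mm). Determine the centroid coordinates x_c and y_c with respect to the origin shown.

plate: A = 200 × 140 = 28000.00, centroid at (100.00, 70.00).
removed quarter-circle: A = −¼π·30² = -706.86, centroid at (12.73, 127.27).
ΣA = 27293.14 mm²
ΣAx_c = (28000.00)(100.00) + (-706.86)(12.73) = 2791000.00 mm³
ΣAy_c = (28000.00)(70.00) + (-706.86)(127.27) = 1870039.83 mm³
x_c = 2791000.00 / 27293.14 = 102.26 mm
y_c = 1870039.83 / 27293.14 = 68.52 mm

x_c = 102.26 mm, y_c = 68.52 mm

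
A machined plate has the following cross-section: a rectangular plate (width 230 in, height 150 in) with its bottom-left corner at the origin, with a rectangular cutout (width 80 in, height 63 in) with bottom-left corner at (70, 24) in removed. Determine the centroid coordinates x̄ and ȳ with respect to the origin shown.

x̄ = 115.86 in, ȳ = 78.34 in

plate: A = 230 × 150 = 34500.00, centroid at (115.00, 75.00).
hole: A = −(80 × 63) = -5040.00, centroid at (110.00, 55.50).
ΣA = 29460.00 in²
ΣAx̄ = (34500.00)(115.00) + (-5040.00)(110.00) = 3413100.00 in³
ΣAȳ = (34500.00)(75.00) + (-5040.00)(55.50) = 2307780.00 in³
x̄ = 3413100.00 / 29460.00 = 115.86 in
ȳ = 2307780.00 / 29460.00 = 78.34 in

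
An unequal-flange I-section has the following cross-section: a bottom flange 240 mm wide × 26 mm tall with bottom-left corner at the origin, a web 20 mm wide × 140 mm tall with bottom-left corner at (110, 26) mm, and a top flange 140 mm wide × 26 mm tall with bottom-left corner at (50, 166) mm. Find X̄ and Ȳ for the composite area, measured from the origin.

bottom flange: A = 240 × 26 = 6240.00, centroid at (120.00, 13.00).
web: A = 20 × 140 = 2800.00, centroid at (120.00, 96.00).
top flange: A = 140 × 26 = 3640.00, centroid at (120.00, 179.00).
ΣA = 12680.00 mm²
ΣAX̄ = (6240.00)(120.00) + (2800.00)(120.00) + (3640.00)(120.00) = 1521600.00 mm³
ΣAȲ = (6240.00)(13.00) + (2800.00)(96.00) + (3640.00)(179.00) = 1001480.00 mm³
X̄ = 1521600.00 / 12680.00 = 120.00 mm
Ȳ = 1001480.00 / 12680.00 = 78.98 mm

X̄ = 120.00 mm, Ȳ = 78.98 mm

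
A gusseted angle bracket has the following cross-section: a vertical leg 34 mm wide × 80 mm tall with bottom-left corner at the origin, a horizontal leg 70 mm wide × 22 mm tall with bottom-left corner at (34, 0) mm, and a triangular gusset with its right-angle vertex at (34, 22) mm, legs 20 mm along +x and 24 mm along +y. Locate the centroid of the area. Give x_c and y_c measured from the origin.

x_c = 36.06 mm, y_c = 29.54 mm

vertical leg: A = 34 × 80 = 2720.00, centroid at (17.00, 40.00).
horizontal leg: A = 70 × 22 = 1540.00, centroid at (69.00, 11.00).
gusset: A = ½·20·24 = 240.00, centroid at (40.67, 30.00).
ΣA = 4500.00 mm², ΣAx_c = 162260.00 mm³, ΣAy_c = 132940.00 mm³.
x_c = 162260.00/4500.00 = 36.06 mm; y_c = 132940.00/4500.00 = 29.54 mm.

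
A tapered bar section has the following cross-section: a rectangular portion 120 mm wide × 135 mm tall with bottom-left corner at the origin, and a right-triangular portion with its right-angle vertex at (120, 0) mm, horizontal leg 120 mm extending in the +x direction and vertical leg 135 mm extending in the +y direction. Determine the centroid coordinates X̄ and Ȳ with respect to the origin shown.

Part | A | x̄ᵢ | ȳᵢ | A·x̄ᵢ | A·ȳᵢ
rectangular portion | 16200.00 | 60.00 | 67.50 | 972000.00 | 1093500.00
triangular portion | 8100.00 | 160.00 | 45.00 | 1296000.00 | 364500.00
Σ | 24300.00 |  |  | 2268000.00 | 1458000.00
X̄ = 2268000.00 / 24300.00 = 93.33 mm
Ȳ = 1458000.00 / 24300.00 = 60.00 mm

X̄ = 93.33 mm, Ȳ = 60.00 mm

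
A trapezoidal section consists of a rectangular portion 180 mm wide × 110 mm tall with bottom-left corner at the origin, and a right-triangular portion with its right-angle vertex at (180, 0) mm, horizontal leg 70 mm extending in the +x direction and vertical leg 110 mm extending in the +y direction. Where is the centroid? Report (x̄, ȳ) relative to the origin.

x̄ = 108.45 mm, ȳ = 52.02 mm

rectangular portion: A = 180 × 110 = 19800.00, centroid at (90.00, 55.00).
triangular portion: A = ½·70·110 = 3850.00, centroid at (203.33, 36.67).
ΣA = 23650.00 mm²
ΣAx̄ = (19800.00)(90.00) + (3850.00)(203.33) = 2564833.33 mm³
ΣAȳ = (19800.00)(55.00) + (3850.00)(36.67) = 1230166.67 mm³
x̄ = 2564833.33 / 23650.00 = 108.45 mm
ȳ = 1230166.67 / 23650.00 = 52.02 mm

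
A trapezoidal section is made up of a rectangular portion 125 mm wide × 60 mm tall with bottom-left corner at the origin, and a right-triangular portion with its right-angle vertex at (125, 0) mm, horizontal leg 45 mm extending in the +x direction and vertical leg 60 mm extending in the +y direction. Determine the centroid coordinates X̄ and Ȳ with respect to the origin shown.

rectangular portion: A = 125 × 60 = 7500.00, centroid at (62.50, 30.00).
triangular portion: A = ½·45·60 = 1350.00, centroid at (140.00, 20.00).
ΣA = 8850.00 mm²
ΣAX̄ = (7500.00)(62.50) + (1350.00)(140.00) = 657750.00 mm³
ΣAȲ = (7500.00)(30.00) + (1350.00)(20.00) = 252000.00 mm³
X̄ = 657750.00 / 8850.00 = 74.32 mm
Ȳ = 252000.00 / 8850.00 = 28.47 mm

X̄ = 74.32 mm, Ȳ = 28.47 mm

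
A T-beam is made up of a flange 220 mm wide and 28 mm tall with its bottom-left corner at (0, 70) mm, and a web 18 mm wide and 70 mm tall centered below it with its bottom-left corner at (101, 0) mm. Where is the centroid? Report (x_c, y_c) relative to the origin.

Part | A | x̄ᵢ | ȳᵢ | A·x̄ᵢ | A·ȳᵢ
web | 1260.00 | 110.00 | 35.00 | 138600.00 | 44100.00
flange | 6160.00 | 110.00 | 84.00 | 677600.00 | 517440.00
Σ | 7420.00 |  |  | 816200.00 | 561540.00
x_c = 816200.00 / 7420.00 = 110.00 mm
y_c = 561540.00 / 7420.00 = 75.68 mm

x_c = 110.00 mm, y_c = 75.68 mm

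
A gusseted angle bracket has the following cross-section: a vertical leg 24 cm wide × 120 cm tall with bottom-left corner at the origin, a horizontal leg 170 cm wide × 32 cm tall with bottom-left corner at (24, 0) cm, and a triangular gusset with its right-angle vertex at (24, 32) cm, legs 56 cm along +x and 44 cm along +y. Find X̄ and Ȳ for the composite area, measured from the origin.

X̄ = 71.20 cm, Ȳ = 33.22 cm

Part | A | x̄ᵢ | ȳᵢ | A·x̄ᵢ | A·ȳᵢ
vertical leg | 2880.00 | 12.00 | 60.00 | 34560.00 | 172800.00
horizontal leg | 5440.00 | 109.00 | 16.00 | 592960.00 | 87040.00
gusset | 1232.00 | 42.67 | 46.67 | 52565.33 | 57493.33
Σ | 9552.00 |  |  | 680085.33 | 317333.33
X̄ = 680085.33 / 9552.00 = 71.20 cm
Ȳ = 317333.33 / 9552.00 = 33.22 cm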